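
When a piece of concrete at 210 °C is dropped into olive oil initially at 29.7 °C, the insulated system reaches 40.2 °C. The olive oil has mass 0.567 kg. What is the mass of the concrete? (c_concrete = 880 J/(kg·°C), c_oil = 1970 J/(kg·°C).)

Heat lost by the concrete = heat gained by the oil:
m·880·(210 − 40.2) = 0.567·1970·(40.2 − 29.7)
149424 m = 11728  ⇒  m ≈ 0.07849 kg

m ≈ 0.0785 kg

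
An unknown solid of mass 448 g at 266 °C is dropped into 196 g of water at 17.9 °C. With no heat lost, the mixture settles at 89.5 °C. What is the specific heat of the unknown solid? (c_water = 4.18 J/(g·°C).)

Taking heat into each body as positive, Σ m c ΔT = 0:
448·c·(89.5 − 266) + 196·4.18·(89.5 − 17.9) = 0
-79072 c = -58660
c = -58660/-79072 ≈ 0.7419 J/(g·°C)

c ≈ 0.742 J/(g·°C)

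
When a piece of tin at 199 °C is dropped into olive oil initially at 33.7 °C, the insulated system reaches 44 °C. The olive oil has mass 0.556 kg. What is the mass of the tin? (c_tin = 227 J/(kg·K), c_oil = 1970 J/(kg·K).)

Heat gained plus heat lost sum to zero:
m×227×(44 − 199) + 0.556×1970×(44 − 33.7) = 0
-35185 m = -11282
m = -11282/-35185 ≈ 0.3206 kg

m ≈ 0.321 kg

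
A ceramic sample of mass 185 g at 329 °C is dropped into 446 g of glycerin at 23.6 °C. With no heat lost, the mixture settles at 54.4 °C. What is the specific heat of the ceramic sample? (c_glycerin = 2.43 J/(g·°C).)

c ≈ 0.657 J/(g·°C)

Heat gained plus heat lost sum to zero:
185×c×(54.4 − 329) + 446×2.43×(54.4 − 23.6) = 0
-50801 c = -33380
c = -33380/-50801 ≈ 0.6571 J/(g·°C)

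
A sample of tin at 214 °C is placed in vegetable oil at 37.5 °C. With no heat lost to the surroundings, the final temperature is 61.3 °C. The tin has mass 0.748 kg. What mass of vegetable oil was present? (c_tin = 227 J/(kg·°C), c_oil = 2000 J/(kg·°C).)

Heat lost by the tin = heat gained by the oil:
0.748×227×(214 − 61.3) = m×2000×(61.3 − 37.5)
47600 m = 25928  ⇒  m ≈ 0.5447 kg

m ≈ 0.545 kg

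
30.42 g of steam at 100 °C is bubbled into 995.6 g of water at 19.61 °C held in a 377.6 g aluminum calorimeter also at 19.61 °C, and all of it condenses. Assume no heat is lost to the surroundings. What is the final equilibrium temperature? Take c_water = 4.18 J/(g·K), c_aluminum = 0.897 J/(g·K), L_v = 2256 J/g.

Net heat exchanged in the isolated system is zero:
steam→water at 100 °C releases m L_v = 30.42×2256 = 68628
  condensate cools 100→T: 30.42×4.18×(T − 100) = 127.16(T − 100)
  water warms: 995.6×4.18×(T − 19.61) = 4161.6(T − 19.61)
  aluminum cup: 377.6×0.897×(T − 19.61) = 338.71(T − 19.61)
4627.5 T = 68628 + 12716 + 88251 = 169594
T ≈ 36.65 °C — below 100 °C, confirming all the steam condensed.

T_f ≈ 36.6 °C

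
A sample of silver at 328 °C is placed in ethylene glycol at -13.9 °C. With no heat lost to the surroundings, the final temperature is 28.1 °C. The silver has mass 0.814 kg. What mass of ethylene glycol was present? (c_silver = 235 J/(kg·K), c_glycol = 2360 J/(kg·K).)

|Q_silver| = |Q_glycol|:
0.814·235·(328 − 28.1) = m·2360·(28.1 − (-13.9))
99120 m = 57368  ⇒  m ≈ 0.5788 kg

m ≈ 0.579 kg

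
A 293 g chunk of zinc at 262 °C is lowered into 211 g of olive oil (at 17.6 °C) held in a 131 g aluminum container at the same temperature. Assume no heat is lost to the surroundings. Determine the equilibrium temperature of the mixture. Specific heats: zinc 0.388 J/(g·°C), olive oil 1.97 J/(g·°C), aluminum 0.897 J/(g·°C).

Conservation of energy gives ΣQ = 0:
293·0.388·(T − 262) + 211·1.97·(T − 17.6) + 131·0.897·(T − 17.6) = 0
113.68(T − 262) + 415.67(T − 17.6) + 117.51(T − 17.6) = 0
646.86 T = 39169
T = 39169/646.86 ≈ 60.55 °C

T_f ≈ 60.6 °C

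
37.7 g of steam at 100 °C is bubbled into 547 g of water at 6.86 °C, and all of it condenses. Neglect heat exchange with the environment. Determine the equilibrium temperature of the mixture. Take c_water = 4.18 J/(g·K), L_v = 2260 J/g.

Heat gained plus heat lost sum to zero:
latent heat released on condensation: 37.7·2260 = 85202
  condensed water 100 °C→T: 157.59(T − 100)
  original water: 2286.5(T − 6.86)
2444 T = 85202 + 15759 + 15685 = 116646
T ≈ 47.73 °C — below 100 °C, confirming all the steam condensed.

T_f ≈ 47.7 °C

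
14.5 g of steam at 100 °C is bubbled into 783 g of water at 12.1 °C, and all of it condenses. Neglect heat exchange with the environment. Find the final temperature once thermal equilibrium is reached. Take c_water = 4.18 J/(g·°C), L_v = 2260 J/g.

Conservation of energy gives ΣQ = 0:
steam→water at 100 °C releases m L_v = 14.5·2260 = 32770
  condensed water 100 °C→T: 60.61(T − 100)
  original water: 3272.9(T − 12.1)
3333.5 T = 32770 + 6061 + 39603 = 78434
T ≈ 23.53 °C, under the boiling point, so the assumption holds.

T_f ≈ 23.5 °C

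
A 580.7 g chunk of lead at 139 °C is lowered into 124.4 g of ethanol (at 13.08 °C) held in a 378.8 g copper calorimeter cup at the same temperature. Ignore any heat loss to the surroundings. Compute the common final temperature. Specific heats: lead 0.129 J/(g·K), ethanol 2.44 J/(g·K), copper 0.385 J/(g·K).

T_f ≈ 31.1 °C

Setting the total heat transfer to zero:
580.7×0.129×(T − 139) + 124.4×2.44×(T − 13.08) + 378.8×0.385×(T − 13.08) = 0
74.91(T − 139) + 303.54(T − 13.08) + 145.84(T − 13.08) = 0
524.28 T = 16290
T = 16290/524.28 ≈ 31.07 °C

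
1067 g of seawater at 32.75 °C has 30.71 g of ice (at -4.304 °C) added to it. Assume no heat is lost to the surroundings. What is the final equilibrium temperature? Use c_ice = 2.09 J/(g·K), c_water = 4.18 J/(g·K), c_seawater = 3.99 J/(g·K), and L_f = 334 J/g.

Net heat exchanged in the isolated system is zero:
warm ice to 0 °C: 30.71·2.09·(0 − (-4.304)) = 276.25
  melt ice: 30.71·334 = 10257
  warm the meltwater: 128.37 T
  seawater cools: 1067·3.99·(T − 32.75) = 4257.3(T − 32.75)
4385.7 T = 139428 − 10533 = 128894
T ≈ 29.39 °C (positive, so assuming full melt was valid).

T_f ≈ 29.4 °C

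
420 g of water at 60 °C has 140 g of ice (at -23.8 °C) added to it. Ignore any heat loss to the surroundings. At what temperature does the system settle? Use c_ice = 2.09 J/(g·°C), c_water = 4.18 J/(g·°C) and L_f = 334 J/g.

Setting the total heat transfer to zero:
warm ice to 0 °C: 140×2.09×(0 − (-23.8)) = 6963.9; fusion: m_ice L_f = 140×334 = 46760; warm the meltwater: 585.2 T; water: 1755.6(T − 60)
2340.8 T = 105336 − 53724 = 51612
T ≈ 22.05 °C (positive, so assuming full melt was valid).

T_f ≈ 22.0 °C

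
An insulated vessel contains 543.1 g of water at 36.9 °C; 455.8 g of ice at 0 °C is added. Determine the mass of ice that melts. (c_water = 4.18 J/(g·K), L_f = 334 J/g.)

Water can give up m c ΔT = 543.1·4.18·36.9 = 83769 J before reaching 0 °C.
Melting all 455.8 g of ice would need 455.8·334 = 152237 J.
Since 83769 < 152237 J, not all the ice melts; equilibrium is at 0 °C.
m_melt = 83769 / L_f = 250.8 g.

m_melted ≈ 251 g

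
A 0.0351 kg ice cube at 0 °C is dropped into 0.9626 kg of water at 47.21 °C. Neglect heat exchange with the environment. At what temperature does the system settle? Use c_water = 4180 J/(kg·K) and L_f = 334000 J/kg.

T_f ≈ 42.7 °C

Heat gained plus heat lost sum to zero:
fusion: m_ice L_f = 0.0351·334000 = 11723; meltwater 0→T: 0.0351·4180·T = 146.72 T; water cools: 0.9626·4180·(T − 47.21) = 4023.7(T − 47.21)
4170.4 T = 189957 − 11723 = 178234
T ≈ 42.74 °C — above 0 °C, consistent with complete melting.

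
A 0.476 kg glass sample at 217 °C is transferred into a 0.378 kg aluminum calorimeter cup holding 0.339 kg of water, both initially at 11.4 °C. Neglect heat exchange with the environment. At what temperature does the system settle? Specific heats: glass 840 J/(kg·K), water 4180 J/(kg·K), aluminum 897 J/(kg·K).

Conservation of energy gives ΣQ = 0:
0.476×840×(T − 217) + 0.339×4180×(T − 11.4) + 0.378×897×(T − 11.4) = 0
399.84(T − 217) + 1417(T − 11.4) + 339.07(T − 11.4) = 0
(399.84 + 1417 + 339.07) T = 399.84×217 + 1417×11.4 + 339.07×11.4
T ≈ 49.53 °C

T_f ≈ 49.5 °C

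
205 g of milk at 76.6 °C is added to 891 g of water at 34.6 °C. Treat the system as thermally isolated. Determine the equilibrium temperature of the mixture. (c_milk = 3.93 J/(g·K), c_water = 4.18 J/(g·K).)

Heat gained plus heat lost sum to zero:
205·3.93·(T − 76.6) + 891·4.18·(T − 34.6) = 0
805.65(T − 76.6) + 3724.4(T − 34.6) = 0
4530 T = 190576
T ≈ 42.07 °C

T_f ≈ 42.1 °C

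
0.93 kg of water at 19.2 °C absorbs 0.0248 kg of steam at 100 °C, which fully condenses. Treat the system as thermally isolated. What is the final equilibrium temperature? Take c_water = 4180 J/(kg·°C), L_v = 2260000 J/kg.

Conservation of energy gives ΣQ = 0:
latent heat released on condensation: 0.0248·2260000 = 56048; condensed water 100 °C→T: 103.66(T − 100); water warms: 0.93·4180·(T − 19.2) = 3887.4(T − 19.2)
3991.1 T = 56048 + 10366 + 74638 = 141052
T ≈ 35.34 °C, under the boiling point, so the assumption holds.

T_f ≈ 35.3 °C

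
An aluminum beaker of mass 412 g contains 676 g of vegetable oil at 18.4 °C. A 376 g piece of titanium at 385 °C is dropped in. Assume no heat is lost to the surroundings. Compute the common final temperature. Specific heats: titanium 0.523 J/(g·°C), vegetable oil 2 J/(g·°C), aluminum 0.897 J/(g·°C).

T_f = Σ m_i c_i T_i / Σ m_i c_i:
T_f = (196.65×385 + 1352×18.4 + 369.56×18.4) / (196.65 + 1352 + 369.56)
    = 107386 / 1918.2 ≈ 55.98 °C

T_f ≈ 56.0 °C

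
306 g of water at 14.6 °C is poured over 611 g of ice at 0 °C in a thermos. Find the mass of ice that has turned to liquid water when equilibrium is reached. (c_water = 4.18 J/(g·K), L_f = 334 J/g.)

Cooling the water to 0 °C releases 306·4.18·14.6 = 18675 J.
To melt every bit of ice: 611·334 = 204074 J.
That's not enough to melt it all — equilibrium is at 0 °C with ice remaining.
m_melted·334 = 18675  ⇒  m_melted ≈ 55.91 g.

m_melted ≈ 55.9 g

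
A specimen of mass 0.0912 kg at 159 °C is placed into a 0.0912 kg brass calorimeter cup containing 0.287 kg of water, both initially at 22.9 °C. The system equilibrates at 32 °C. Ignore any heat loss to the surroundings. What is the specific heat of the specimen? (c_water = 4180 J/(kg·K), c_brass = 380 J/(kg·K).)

c ≈ 970 J/(kg·K)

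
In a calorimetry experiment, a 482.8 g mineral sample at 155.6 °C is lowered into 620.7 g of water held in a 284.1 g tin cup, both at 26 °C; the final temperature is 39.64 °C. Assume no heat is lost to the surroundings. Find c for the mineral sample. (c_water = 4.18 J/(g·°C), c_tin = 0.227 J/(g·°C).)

Energy conservation, ΣQ = 0:
482.8×c×(39.64 − 155.6) + 620.7×4.18×(39.64 − 26) + 284.1×0.227×(39.64 − 26) = 0
-55985 c = -36269
c = -36269/-55985 ≈ 0.6478 J/(g·°C)

c ≈ 0.648 J/(g·°C)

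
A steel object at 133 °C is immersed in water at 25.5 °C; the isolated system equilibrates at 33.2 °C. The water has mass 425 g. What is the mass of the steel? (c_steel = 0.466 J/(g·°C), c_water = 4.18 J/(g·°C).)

m ≈ 294 g

Heat lost by the steel = heat gained by the water:
m·0.466·(133 − 33.2) = 425·4.18·(33.2 − 25.5)
46.51 m = 13679  ⇒  m ≈ 294.1 g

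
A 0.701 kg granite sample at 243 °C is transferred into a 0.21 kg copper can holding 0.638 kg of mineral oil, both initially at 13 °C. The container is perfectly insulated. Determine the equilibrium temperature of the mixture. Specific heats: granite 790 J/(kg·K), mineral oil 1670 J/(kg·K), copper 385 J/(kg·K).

Net heat exchanged in the isolated system is zero:
0.701*790*(T − 243) + 0.638*1670*(T − 13) + 0.21*385*(T − 13) = 0
553.79(T − 243) + 1065.5(T − 13) + 80.85(T − 13) = 0
1700.1 T = 149473
T ≈ 87.92 °C

T_f ≈ 87.9 °C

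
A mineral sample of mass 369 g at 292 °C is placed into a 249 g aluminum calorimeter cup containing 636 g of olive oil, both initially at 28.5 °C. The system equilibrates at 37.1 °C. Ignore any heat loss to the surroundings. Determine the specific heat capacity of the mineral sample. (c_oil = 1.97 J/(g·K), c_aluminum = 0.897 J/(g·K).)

Heat gained plus heat lost sum to zero:
369×c×(37.1 − 292) + 636×1.97×(37.1 − 28.5) + 249×0.897×(37.1 − 28.5) = 0
-94058 c = -12696
c = -12696/-94058 ≈ 0.135 J/(g·K)

c ≈ 0.135 J/(g·K)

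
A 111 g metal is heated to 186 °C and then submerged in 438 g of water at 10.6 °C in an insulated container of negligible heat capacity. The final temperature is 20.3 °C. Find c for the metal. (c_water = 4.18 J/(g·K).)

m_s c (T_s − T_f) = m_water c_water (T_f − T_0):
111×c×(186 − 20.3) = 438×4.18×(20.3 − 10.6)
18393 c = 17759  ⇒  c ≈ 0.9656 J/(g·K)

c ≈ 0.966 J/(g·K)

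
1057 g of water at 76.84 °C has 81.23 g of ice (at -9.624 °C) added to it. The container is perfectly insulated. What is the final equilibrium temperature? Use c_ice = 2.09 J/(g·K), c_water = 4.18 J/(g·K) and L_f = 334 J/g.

T_f ≈ 65.3 °C

Heat gained plus heat lost sum to zero:
ice -9.624→0 °C: 81.23·2.09·9.624 = 1633.9; fusion: m_ice L_f = 81.23·334 = 27131; meltwater 0→T: 81.23·4.18·T = 339.54 T; water cools: 1057·4.18·(T − 76.84) = 4418.3(T − 76.84)
4757.8 T = 339499 − 28765 = 310734
T ≈ 65.31 °C — above 0 °C, consistent with complete melting.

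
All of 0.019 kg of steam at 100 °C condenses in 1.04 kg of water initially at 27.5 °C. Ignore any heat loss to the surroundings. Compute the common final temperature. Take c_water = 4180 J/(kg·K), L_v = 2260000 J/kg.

Setting the total heat transfer to zero:
steam→water at 100 °C releases m L_v = 0.019·2260000 = 42940; condensate cools 100→T: 0.019·4180·(T − 100) = 79.42(T − 100); original water: 4347.2(T − 27.5)
4426.6 T = 42940 + 7942 + 119548 = 170430
T ≈ 38.50 °C, under the boiling point, so the assumption holds.

T_f ≈ 38.5 °C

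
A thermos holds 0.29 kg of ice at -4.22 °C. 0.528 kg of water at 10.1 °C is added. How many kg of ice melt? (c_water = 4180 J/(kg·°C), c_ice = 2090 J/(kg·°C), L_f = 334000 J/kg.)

m_melted ≈ 0.0591 kg

Heat available from the water dropping to 0 °C: 0.528×4180×10.1 = 22291 J.
Warming the ice to 0 °C takes 0.29×2090×4.22 = 2557.7 J, leaving 19733 J for melting.
Melting all 0.29 kg of ice would need 0.29×334000 = 96860 J.
That's not enough to melt it all — equilibrium is at 0 °C with ice remaining.
m_melt = 19733 / L_f = 0.05908 kg.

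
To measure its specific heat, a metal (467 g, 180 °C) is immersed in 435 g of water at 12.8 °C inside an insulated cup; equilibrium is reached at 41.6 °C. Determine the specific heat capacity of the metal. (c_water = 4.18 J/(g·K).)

c ≈ 0.81 J/(g·K)

Heat lost by the metal = heat gained by the water:
467×c×(180 − 41.6) = 435×4.18×(41.6 − 12.8)
64633 c = 52367  ⇒  c ≈ 0.8102 J/(g·K)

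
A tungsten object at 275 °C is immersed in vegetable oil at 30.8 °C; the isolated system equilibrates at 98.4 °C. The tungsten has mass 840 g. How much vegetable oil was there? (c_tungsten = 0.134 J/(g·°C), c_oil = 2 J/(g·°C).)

Energy conservation, ΣQ = 0:
840×0.134×(98.4 − 275) + m×2×(98.4 − 30.8) = 0
135.2 m = 19878
m = 19878/135.2 ≈ 147 g

m ≈ 147 g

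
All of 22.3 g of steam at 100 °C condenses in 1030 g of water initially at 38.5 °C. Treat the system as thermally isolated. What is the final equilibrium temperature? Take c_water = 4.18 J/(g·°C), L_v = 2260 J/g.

Let T be the final temperature. ΣQ_i = 0:
latent heat released on condensation: 22.3·2260 = 50398; condensed water 100 °C→T: 93.21(T − 100); water warms: 1030·4.18·(T − 38.5) = 4305.4(T − 38.5)
4398.6 T = 50398 + 9321.4 + 165758 = 225477
T ≈ 51.26 °C (< 100 °C, so full condensation is consistent).

T_f ≈ 51.3 °C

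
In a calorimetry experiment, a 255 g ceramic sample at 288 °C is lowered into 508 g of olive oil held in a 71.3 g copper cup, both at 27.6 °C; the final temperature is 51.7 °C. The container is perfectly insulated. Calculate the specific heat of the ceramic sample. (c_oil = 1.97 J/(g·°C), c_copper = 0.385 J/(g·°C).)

c ≈ 0.411 J/(g·°C)

Conservation of energy gives ΣQ = 0:
255·c·(51.7 − 288) + 508·1.97·(51.7 − 27.6) + 71.3·0.385·(51.7 − 27.6) = 0
-60256 c = -24780
c = -24780/-60256 ≈ 0.4112 J/(g·°C)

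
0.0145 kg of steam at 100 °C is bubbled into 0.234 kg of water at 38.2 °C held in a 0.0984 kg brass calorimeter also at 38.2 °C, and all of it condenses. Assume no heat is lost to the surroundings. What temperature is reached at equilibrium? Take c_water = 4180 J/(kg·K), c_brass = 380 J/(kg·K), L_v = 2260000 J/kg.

T_f ≈ 72.1 °C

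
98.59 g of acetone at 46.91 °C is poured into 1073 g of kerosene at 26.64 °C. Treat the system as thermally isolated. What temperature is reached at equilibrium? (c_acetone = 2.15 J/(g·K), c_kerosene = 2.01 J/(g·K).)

T_f ≈ 28.5 °C

Heat gained plus heat lost sum to zero:
98.59*2.15*(T − 46.91) + 1073*2.01*(T − 26.64) = 0
(211.97 + 2156.7) T = 211.97*46.91 + 2156.7*26.64
T ≈ 28.45 °C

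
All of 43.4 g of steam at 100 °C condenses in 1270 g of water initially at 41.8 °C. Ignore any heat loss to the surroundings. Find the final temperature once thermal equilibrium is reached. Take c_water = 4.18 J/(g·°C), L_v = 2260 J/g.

T_f ≈ 61.6 °C

Energy balance with sensible and latent terms:
latent heat released on condensation: 43.4×2260 = 98084; condensed water 100 °C→T: 181.41(T − 100); original water: 5308.6(T − 41.8)
5490 T = 98084 + 18141 + 221899 = 338125
T ≈ 61.59 °C — below 100 °C, confirming all the steam condensed.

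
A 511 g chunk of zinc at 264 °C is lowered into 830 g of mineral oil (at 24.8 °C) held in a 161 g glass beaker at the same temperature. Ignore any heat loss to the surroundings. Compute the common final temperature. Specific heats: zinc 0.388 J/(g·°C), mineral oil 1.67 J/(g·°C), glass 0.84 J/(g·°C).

Let T be the final temperature. ΣQ_i = 0:
511×0.388×(T − 264) + 830×1.67×(T − 24.8) + 161×0.84×(T − 24.8) = 0
1719.6 T = 90072
T = 90072/1719.6 ≈ 52.38 °C

T_f ≈ 52.4 °C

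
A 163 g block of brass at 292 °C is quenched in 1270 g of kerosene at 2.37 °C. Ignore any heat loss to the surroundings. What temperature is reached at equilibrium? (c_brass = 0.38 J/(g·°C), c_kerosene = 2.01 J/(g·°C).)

T_f ≈ 9.2 °C

Taking heat into each body as positive, Σ m c ΔT = 0:
163*0.38*(T − 292) + 1270*2.01*(T − 2.37) = 0
(61.94 + 2552.7) T = 61.94*292 + 2552.7*2.37
T ≈ 9.23 °C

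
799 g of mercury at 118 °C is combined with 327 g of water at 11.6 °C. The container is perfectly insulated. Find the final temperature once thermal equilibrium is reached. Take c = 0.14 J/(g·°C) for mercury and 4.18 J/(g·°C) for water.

T_f ≈ 19.6 °C

Set heat shed by the hot body equal to heat absorbed by the cold body:
799·0.14·(118 − T) = 327·4.18·(T − 11.6)
111.86(118 − T) = 1366.9(T − 11.6)
1478.7 T = 29055  ⇒  T ≈ 19.65 °C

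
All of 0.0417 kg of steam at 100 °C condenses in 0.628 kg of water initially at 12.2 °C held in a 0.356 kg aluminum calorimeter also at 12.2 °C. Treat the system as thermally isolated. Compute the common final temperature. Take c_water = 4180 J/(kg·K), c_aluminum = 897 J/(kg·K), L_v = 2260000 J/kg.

Energy conservation, ΣQ = 0:
steam→water at 100 °C releases m L_v = 0.0417·2260000 = 94242; condensate cools 100→T: 0.0417·4180·(T − 100) = 174.31(T − 100); water warms: 0.628·4180·(T − 12.2) = 2625(T − 12.2); aluminum cup: 0.356·897·(T − 12.2) = 319.33(T − 12.2)
3118.7 T = 94242 + 17431 + 35921 = 147594
T ≈ 47.33 °C, under the boiling point, so the assumption holds.

T_f ≈ 47.3 °C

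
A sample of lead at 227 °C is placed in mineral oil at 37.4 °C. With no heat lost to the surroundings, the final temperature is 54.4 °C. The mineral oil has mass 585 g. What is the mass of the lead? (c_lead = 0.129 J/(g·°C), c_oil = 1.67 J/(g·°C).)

Energy conservation, ΣQ = 0:
m·0.129·(54.4 − 227) + 585·1.67·(54.4 − 37.4) = 0
-22.27 m = -16608
m = -16608/-22.27 ≈ 745.9 g

m ≈ 746 g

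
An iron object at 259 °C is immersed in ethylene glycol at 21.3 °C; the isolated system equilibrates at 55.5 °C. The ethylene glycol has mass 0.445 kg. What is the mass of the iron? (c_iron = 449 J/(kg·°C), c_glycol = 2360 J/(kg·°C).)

m ≈ 0.393 kg

Heat lost by the iron = heat gained by the glycol:
m·449·(259 − 55.5) = 0.445·2360·(55.5 − 21.3)
91372 m = 35917  ⇒  m ≈ 0.3931 kg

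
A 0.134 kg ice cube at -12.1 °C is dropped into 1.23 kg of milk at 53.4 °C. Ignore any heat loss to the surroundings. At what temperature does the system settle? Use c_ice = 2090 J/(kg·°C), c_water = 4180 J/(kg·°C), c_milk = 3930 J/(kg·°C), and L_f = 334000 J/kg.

Taking heat into each body as positive, Σ m c ΔT = 0:
warm ice to 0 °C: 0.134×2090×(0 − (-12.1)) = 3388.7
  fusion: m_ice L_f = 0.134×334000 = 44756
  meltwater 0→T: 0.134×4180×T = 560.12 T
  milk: 4833.9(T − 53.4)
5394 T = 258130 − 48145 = 209986
T ≈ 38.93 °C. Since T > 0 °C, the all-ice-melts assumption holds.

T_f ≈ 38.9 °C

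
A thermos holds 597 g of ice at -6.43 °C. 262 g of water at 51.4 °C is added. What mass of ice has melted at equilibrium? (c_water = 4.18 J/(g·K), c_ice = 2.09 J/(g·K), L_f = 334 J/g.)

m_melted ≈ 145 g

Cooling the water to 0 °C releases 262·4.18·51.4 = 56291 J.
Warming the ice to 0 °C takes 597·2.09·6.43 = 8022.9 J, leaving 48268 J for melting.
Fully melting the ice requires m_ice L_f = 597·334 = 199398 J.
That's not enough to melt it all — equilibrium is at 0 °C with ice remaining.
Mass melted = 48268/334 ≈ 144.5 g.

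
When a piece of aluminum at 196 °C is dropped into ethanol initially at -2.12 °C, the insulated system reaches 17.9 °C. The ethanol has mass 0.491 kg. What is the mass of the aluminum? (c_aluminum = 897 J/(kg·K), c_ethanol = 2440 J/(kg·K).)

m ≈ 0.15 kg

|Q_aluminum| = |Q_ethanol|:
m×897×(196 − 17.9) = 0.491×2440×(17.9 − (-2.12))
159756 m = 23985  ⇒  m ≈ 0.1501 kg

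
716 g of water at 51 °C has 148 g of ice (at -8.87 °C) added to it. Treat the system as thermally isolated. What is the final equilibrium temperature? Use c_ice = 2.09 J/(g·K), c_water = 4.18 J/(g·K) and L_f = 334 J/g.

T_f ≈ 27.8 °C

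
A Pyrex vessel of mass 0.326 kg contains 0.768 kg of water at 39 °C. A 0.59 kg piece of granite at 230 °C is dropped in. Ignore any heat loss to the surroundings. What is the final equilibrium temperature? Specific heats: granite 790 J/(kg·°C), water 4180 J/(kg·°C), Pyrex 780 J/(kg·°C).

Conservation of energy gives ΣQ = 0:
0.59*790*(T − 230) + 0.768*4180*(T − 39) + 0.326*780*(T − 39) = 0
466.1(T − 230) + 3210.2(T − 39) + 254.28(T − 39) = 0
(466.1 + 3210.2 + 254.28) T = 466.1*230 + 3210.2*39 + 254.28*39
T = 242319/3930.6 ≈ 61.65 °C

T_f ≈ 61.6 °C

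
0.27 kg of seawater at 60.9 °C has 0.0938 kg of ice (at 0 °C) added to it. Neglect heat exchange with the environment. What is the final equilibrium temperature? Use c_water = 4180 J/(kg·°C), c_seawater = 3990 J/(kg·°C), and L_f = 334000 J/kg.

Energy conservation, ΣQ = 0:
latent heat to melt: 0.0938×334000 = 31329; meltwater 0→T: 0.0938×4180×T = 392.08 T; seawater: 1077.3(T − 60.9)
1469.4 T = 65608 − 31329 = 34278
T ≈ 23.33 °C. Since T > 0 °C, the all-ice-melts assumption holds.

T_f ≈ 23.3 °C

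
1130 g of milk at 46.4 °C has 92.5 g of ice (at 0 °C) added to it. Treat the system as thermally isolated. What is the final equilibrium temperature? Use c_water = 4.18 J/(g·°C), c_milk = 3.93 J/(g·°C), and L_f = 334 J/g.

T_f ≈ 36.3 °C

Sum of m c ΔT and latent-heat terms is zero:
fusion: m_ice L_f = 92.5×334 = 30895; warm the meltwater: 386.65 T; milk cools: 1130×3.93×(T − 46.4) = 4440.9(T − 46.4)
4827.6 T = 206058 − 30895 = 175163
T ≈ 36.28 °C (positive, so assuming full melt was valid).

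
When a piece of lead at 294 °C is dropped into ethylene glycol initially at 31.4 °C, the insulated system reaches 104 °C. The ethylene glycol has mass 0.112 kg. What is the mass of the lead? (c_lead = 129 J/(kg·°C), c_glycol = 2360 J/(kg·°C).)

Taking heat into each body as positive, Σ m c ΔT = 0:
m×129×(104 − 294) + 0.112×2360×(104 − 31.4) = 0
-24510 m = -19190
m = -19190/-24510 ≈ 0.7829 kg

m ≈ 0.783 kg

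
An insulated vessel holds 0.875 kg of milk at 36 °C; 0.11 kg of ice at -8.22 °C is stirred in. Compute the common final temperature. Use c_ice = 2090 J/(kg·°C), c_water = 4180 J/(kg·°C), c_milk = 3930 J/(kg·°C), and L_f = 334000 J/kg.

T_f ≈ 21.8 °C

Taking heat into each body as positive, Σ m c ΔT = 0:
warm ice to 0 °C: 0.11×2090×(0 − (-8.22)) = 1889.8
  melt ice: 0.11×334000 = 36740
  meltwater 0→T: 0.11×4180×T = 459.8 T
  milk: 3438.8(T − 36)
3898.6 T = 123795 − 38630 = 85165
T ≈ 21.85 °C (positive, so assuming full melt was valid).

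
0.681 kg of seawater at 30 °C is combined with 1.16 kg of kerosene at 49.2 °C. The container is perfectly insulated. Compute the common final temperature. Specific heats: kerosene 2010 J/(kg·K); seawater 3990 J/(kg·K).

Heat gained plus heat lost sum to zero:
1.16×2010×(T − 49.2) + 0.681×3990×(T − 30) = 0
2331.6(T − 49.2) + 2717.2(T − 30) = 0
(2331.6 + 2717.2) T = 2331.6×49.2 + 2717.2×30
T = 196230/5048.8 ≈ 38.87 °C

T_f ≈ 38.9 °C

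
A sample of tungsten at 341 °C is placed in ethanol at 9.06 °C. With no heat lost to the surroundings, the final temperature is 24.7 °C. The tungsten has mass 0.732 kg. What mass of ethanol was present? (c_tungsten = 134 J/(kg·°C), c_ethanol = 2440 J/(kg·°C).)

m ≈ 0.813 kg

|Q_tungsten| = |Q_ethanol|:
0.732·134·(341 − 24.7) = m·2440·(24.7 − 9.06)
38162 m = 31025  ⇒  m ≈ 0.813 kg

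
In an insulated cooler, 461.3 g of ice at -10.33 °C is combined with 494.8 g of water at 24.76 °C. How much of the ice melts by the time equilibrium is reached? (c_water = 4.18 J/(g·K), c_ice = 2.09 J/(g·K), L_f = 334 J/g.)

Heat available from the water dropping to 0 °C: 494.8·4.18·24.76 = 51210 J.
Of that, 461.3·2.09·10.33 = 9959.3 J goes to bring the ice to 0 °C, leaving 41251 J.
To melt every bit of ice: 461.3·334 = 154074 J.
That's not enough to melt it all — equilibrium is at 0 °C with ice remaining.
Mass melted = 41251/334 ≈ 123.5 g.

m_melted ≈ 124 g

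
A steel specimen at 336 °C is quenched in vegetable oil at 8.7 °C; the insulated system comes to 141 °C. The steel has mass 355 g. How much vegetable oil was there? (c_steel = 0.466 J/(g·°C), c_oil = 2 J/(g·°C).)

m ≈ 122 g

Net heat exchanged in the isolated system is zero:
355·0.466·(141 − 336) + m·2·(141 − 8.7) = 0
264.6 m = 32259
m = 32259/264.6 ≈ 121.9 g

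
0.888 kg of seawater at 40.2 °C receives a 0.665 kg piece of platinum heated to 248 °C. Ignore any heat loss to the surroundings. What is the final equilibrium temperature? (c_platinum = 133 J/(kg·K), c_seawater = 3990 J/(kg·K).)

T_f ≈ 45.3 °C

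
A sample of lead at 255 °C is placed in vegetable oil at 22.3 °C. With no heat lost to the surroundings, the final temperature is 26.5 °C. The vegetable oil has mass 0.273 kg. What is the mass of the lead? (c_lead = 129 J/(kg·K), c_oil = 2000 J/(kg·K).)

m ≈ 0.0778 kg

|Q_lead| = |Q_oil|:
m×129×(255 − 26.5) = 0.273×2000×(26.5 − 22.3)
29476 m = 2293.2  ⇒  m ≈ 0.0778 kg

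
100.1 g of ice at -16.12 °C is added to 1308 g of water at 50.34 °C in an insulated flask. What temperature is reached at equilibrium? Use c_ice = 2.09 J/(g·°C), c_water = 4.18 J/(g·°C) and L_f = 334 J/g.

T_f ≈ 40.5 °C

Net heat exchanged in the isolated system is zero:
ice -16.12→0 °C: 100.1×2.09×16.12 = 3372.4; fusion: m_ice L_f = 100.1×334 = 33433; warm the meltwater: 418.42 T; water: 5467.4(T − 50.34)
5885.9 T = 275231 − 36806 = 238425
T ≈ 40.51 °C (positive, so assuming full melt was valid).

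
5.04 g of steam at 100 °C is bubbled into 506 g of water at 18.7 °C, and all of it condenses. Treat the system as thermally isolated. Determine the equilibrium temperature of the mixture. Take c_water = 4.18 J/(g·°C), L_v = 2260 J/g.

T_f ≈ 24.8 °C

Let T be the final temperature. ΣQ_i = 0:
condense steam: −5.04·2260 = −11390
  condensed water 100 °C→T: 21.07(T − 100)
  water warms: 506·4.18·(T − 18.7) = 2115.1(T − 18.7)
2136.1 T = 11390 + 2106.7 + 39552 = 53049
T ≈ 24.83 °C — below 100 °C, confirming all the steam condensed.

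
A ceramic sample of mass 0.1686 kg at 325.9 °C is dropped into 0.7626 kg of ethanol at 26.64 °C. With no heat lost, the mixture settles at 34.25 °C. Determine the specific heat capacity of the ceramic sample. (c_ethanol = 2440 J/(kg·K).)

Taking heat into each body as positive, Σ m c ΔT = 0:
0.1686×c×(34.25 − 325.9) + 0.7626×2440×(34.25 − 26.64) = 0
-49.17 c = -14160
c = -14160/-49.17 ≈ 288 J/(kg·K)

c ≈ 288 J/(kg·K)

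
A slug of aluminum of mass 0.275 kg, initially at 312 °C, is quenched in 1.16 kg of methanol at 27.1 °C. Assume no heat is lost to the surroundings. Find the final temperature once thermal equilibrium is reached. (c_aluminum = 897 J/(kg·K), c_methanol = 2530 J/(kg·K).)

Set heat shed by the hot body equal to heat absorbed by the cold body:
0.275×897×(312 − T) = 1.16×2530×(T − 27.1)
246.68(312 − T) = 2934.8(T − 27.1)
3181.5 T = 156496  ⇒  T ≈ 49.19 °C

T_f ≈ 49.2 °C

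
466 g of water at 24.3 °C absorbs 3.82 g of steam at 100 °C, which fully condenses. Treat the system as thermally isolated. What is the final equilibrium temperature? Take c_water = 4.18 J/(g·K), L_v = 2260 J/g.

Heat gained plus heat lost sum to zero:
condense steam: −3.82×2260 = −8633.2; condensate cools 100→T: 3.82×4.18×(T − 100) = 15.97(T − 100); original water: 1947.9(T − 24.3)
1963.8 T = 8633.2 + 1596.8 + 47333 = 57563
T ≈ 29.31 °C — below 100 °C, confirming all the steam condensed.

T_f ≈ 29.3 °C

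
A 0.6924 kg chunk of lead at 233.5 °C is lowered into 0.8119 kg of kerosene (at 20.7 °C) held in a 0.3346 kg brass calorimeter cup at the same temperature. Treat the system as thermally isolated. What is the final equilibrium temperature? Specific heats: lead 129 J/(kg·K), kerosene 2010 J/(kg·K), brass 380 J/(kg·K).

T_f ≈ 31.0 °C

Taking heat into each body as positive, Σ m c ΔT = 0:
0.6924*129*(T − 233.5) + 0.8119*2010*(T − 20.7) + 0.3346*380*(T − 20.7) = 0
(89.32 + 1631.9 + 127.15) T = 89.32*233.5 + 1631.9*20.7 + 127.15*20.7
T = 57269/1848.4 ≈ 30.98 °C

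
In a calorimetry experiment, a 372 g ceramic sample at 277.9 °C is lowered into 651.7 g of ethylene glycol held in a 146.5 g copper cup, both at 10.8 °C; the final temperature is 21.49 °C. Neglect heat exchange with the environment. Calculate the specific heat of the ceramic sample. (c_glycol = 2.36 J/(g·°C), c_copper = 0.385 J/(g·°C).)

c ≈ 0.179 J/(g·°C)

Taking heat into each body as positive, Σ m c ΔT = 0:
372×c×(21.49 − 277.9) + 651.7×2.36×(21.49 − 10.8) + 146.5×0.385×(21.49 − 10.8) = 0
-95385 c = -17044
c = -17044/-95385 ≈ 0.1787 J/(g·°C)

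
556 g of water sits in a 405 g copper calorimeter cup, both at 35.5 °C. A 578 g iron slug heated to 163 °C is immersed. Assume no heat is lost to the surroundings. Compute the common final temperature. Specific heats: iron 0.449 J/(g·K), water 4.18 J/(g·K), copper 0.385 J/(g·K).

T_f ≈ 47.6 °C

Setting the total heat transfer to zero:
578·0.449·(T − 163) + 556·4.18·(T − 35.5) + 405·0.385·(T − 35.5) = 0
(259.52 + 2324.1 + 155.93) T = 259.52·163 + 2324.1·35.5 + 155.93·35.5
T = 130342 / 2739.5 = 47.6 °C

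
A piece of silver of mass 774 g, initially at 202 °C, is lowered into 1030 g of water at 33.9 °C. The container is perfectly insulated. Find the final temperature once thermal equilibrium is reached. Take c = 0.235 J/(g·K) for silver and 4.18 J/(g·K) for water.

T_f ≈ 40.7 °C

Heat lost by the silver equals heat gained by the water:
774×0.235×(202 − T) = 1030×4.18×(T − 33.9)
181.89(202 − T) = 4305.4(T − 33.9)
4487.3 T = 182695  ⇒  T ≈ 40.71 °C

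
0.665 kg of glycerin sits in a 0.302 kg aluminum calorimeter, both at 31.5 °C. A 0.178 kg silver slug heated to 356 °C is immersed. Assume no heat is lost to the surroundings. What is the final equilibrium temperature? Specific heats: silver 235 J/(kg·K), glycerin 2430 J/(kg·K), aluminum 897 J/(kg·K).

T_f ≈ 38.5 °C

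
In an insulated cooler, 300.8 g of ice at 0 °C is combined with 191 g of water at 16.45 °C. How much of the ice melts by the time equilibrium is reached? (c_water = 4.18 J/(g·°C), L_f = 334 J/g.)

m_melted ≈ 39.3 g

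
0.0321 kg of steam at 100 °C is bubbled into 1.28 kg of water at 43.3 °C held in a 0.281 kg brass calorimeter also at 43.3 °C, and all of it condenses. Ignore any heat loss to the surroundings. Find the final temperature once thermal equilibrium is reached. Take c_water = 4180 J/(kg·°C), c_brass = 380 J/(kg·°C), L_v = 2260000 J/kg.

T_f ≈ 57.6 °C

Energy conservation, ΣQ = 0:
steam→water at 100 °C releases m L_v = 0.0321×2260000 = 72546
  condensate cools 100→T: 0.0321×4180×(T − 100) = 134.18(T − 100)
  original water: 5350.4(T − 43.3)
  brass cup: 0.281×380×(T − 43.3) = 106.78(T − 43.3)
5591.4 T = 72546 + 13418 + 236296 = 322260
T ≈ 57.64 °C (< 100 °C, so full condensation is consistent).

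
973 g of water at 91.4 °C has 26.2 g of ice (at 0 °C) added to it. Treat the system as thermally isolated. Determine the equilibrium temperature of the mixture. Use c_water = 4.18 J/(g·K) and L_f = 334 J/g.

T_f ≈ 86.9 °C

Energy balance with sensible and latent terms:
melt ice: 26.2×334 = 8750.8; meltwater 0→T: 26.2×4.18×T = 109.52 T; water: 4067.1(T − 91.4)
4176.7 T = 371737 − 8750.8 = 362986
T ≈ 86.91 °C. Since T > 0 °C, the all-ice-melts assumption holds.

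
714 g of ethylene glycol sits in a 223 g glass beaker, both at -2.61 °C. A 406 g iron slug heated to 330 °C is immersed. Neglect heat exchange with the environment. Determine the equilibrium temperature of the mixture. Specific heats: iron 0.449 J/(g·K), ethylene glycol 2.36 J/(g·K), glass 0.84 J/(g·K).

T_f ≈ 26.9 °C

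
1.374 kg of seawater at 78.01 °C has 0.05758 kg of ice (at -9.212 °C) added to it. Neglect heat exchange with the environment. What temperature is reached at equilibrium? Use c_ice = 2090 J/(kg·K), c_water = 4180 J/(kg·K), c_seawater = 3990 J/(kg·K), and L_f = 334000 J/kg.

T_f ≈ 71.2 °C

Let T be the final temperature. ΣQ_i = 0:
ice -9.212→0 °C: 0.05758×2090×9.212 = 1108.6; fusion: m_ice L_f = 0.05758×334000 = 19232; meltwater 0→T: 0.05758×4180×T = 240.68 T; seawater cools: 1.374×3990×(T − 78.01) = 5482.3(T − 78.01)
5722.9 T = 427671 − 20340 = 407331
T ≈ 71.18 °C (positive, so assuming full melt was valid).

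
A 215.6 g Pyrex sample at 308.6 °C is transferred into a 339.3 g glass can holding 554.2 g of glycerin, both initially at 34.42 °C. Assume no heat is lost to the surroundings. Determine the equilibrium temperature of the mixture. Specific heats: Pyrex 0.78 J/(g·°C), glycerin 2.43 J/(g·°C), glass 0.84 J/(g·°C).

T_f ≈ 60.0 °C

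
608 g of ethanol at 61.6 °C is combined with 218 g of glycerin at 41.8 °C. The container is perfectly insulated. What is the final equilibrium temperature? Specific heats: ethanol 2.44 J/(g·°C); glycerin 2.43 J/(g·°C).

T_f ≈ 56.4 °C

With ΣQ=0 the equilibrium temperature is the m·c-weighted mean:
T_f = (1483.5·61.6 + 529.74·41.8) / (1483.5 + 529.74)
    = 113528 / 2013.3 ≈ 56.39 °C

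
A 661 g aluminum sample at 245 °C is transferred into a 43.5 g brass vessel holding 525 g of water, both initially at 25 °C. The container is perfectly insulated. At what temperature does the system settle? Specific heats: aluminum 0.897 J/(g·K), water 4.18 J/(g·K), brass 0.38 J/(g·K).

T_f ≈ 71.5 °C

Setting the total heat transfer to zero:
661*0.897*(T − 245) + 525*4.18*(T − 25) + 43.5*0.38*(T − 25) = 0
592.92(T − 245) + 2194.5(T − 25) + 16.53(T − 25) = 0
2803.9 T = 200540
T = 200540/2803.9 ≈ 71.52 °C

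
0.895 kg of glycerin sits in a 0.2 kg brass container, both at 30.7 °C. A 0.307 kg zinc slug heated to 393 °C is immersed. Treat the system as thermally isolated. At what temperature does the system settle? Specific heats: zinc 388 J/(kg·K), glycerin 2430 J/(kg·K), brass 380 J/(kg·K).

With ΣQ=0 the equilibrium temperature is the m·c-weighted mean:
T_f = (119.12×393 + 2174.8×30.7 + 76×30.7) / (119.12 + 2174.8 + 76)
    = 115914 / 2370 ≈ 48.91 °C

T_f ≈ 48.9 °C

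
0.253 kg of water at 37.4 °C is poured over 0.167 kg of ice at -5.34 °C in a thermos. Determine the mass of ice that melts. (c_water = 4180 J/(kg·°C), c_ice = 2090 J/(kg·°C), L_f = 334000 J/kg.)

Cooling the water to 0 °C releases 0.253×4180×37.4 = 39552 J.
Warming the ice to 0 °C takes 0.167×2090×5.34 = 1863.8 J, leaving 37688 J for melting.
To melt every bit of ice: 0.167×334000 = 55778 J.
Since 37688 < 55778 J, not all the ice melts; equilibrium is at 0 °C.
Mass melted = 37688/334000 ≈ 0.1128 kg.

m_melted ≈ 0.113 kg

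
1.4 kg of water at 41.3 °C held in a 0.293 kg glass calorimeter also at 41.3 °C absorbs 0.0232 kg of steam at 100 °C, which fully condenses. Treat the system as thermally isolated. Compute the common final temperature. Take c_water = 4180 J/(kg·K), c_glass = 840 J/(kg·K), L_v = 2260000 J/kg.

Conservation of energy gives ΣQ = 0:
latent heat released on condensation: 0.0232×2260000 = 52432
  condensate cools 100→T: 0.0232×4180×(T − 100) = 96.98(T − 100)
  water warms: 1.4×4180×(T − 41.3) = 5852(T − 41.3)
  cup: 246.12(T − 41.3)
6195.1 T = 52432 + 9697.6 + 251852 = 313982
T ≈ 50.68 °C (< 100 °C, so full condensation is consistent).

T_f ≈ 50.7 °C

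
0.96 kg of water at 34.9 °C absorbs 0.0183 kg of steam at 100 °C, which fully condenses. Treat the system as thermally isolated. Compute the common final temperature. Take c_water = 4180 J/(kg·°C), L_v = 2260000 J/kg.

Setting the total heat transfer to zero:
condense steam: −0.0183·2260000 = −41358
  condensed water 100 °C→T: 76.49(T − 100)
  water warms: 0.96·4180·(T − 34.9) = 4012.8(T − 34.9)
4089.3 T = 41358 + 7649.4 + 140047 = 189054
T ≈ 46.23 °C (< 100 °C, so full condensation is consistent).

T_f ≈ 46.2 °C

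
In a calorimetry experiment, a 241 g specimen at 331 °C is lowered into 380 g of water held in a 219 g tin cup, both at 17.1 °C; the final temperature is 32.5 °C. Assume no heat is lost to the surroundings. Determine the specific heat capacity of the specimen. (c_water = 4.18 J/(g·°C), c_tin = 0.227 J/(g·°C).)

c ≈ 0.351 J/(g·°C)

Heat gained plus heat lost sum to zero:
241×c×(32.5 − 331) + 380×4.18×(32.5 − 17.1) + 219×0.227×(32.5 − 17.1) = 0
-71938 c = -25227
c = -25227/-71938 ≈ 0.3507 J/(g·°C)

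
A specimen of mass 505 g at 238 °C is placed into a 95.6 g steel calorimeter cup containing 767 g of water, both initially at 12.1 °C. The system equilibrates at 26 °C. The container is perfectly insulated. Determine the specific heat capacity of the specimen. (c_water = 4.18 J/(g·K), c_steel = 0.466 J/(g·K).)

c ≈ 0.422 J/(g·K)

Setting the total heat transfer to zero:
505·c·(26 − 238) + 767·4.18·(26 − 12.1) + 95.6·0.466·(26 − 12.1) = 0
-107060 c = -45183
c = -45183/-107060 ≈ 0.422 J/(g·K)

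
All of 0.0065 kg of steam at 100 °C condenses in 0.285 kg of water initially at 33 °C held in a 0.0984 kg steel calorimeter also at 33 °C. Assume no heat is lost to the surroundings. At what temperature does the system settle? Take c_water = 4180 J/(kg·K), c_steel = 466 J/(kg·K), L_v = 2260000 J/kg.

T_f ≈ 46.1 °C

Sum of m c ΔT and latent-heat terms is zero:
latent heat released on condensation: 0.0065×2260000 = 14690; condensate cools 100→T: 0.0065×4180×(T − 100) = 27.17(T − 100); water warms: 0.285×4180×(T − 33) = 1191.3(T − 33); cup: 45.85(T − 33)
1264.3 T = 14690 + 2717 + 40826 = 58233
T ≈ 46.06 °C, under the boiling point, so the assumption holds.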